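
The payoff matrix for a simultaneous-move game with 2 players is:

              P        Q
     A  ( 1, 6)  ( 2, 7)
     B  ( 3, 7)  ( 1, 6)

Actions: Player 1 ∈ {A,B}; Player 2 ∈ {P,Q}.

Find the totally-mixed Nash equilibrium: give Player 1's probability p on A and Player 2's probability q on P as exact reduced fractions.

P1 indiff ⇒ q·1+(1-q)·2 = q·3+(1-q)·1 ⇒ q(-2) = (1-q)(-1) ⇒ q = 1/3
P2 indiff ⇒ p·6+(1-p)·7 = p·7+(1-p)·6 ⇒ p(-1) = (1-p)(-1) ⇒ p = 1/2

p=1/2, q=1/3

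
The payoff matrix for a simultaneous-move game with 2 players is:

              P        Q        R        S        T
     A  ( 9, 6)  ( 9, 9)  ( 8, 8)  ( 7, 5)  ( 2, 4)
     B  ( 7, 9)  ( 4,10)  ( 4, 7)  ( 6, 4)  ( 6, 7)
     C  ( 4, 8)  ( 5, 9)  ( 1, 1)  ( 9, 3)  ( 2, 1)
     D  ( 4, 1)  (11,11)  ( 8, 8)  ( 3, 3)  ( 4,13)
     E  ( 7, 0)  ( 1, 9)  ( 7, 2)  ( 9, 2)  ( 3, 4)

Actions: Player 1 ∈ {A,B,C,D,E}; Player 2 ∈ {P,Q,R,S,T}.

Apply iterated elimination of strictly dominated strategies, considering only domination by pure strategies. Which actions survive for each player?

P2 drop P (Q beats it: A:9>6 B:10>9 C:9>8 D:11>1 E:9>0)
P2 drop R (Q beats it: A:9>8 B:10>7 C:9>1 D:11>8 E:9>2)
P2 drop S (Q beats it: A:9>5 B:10>4 C:9>3 D:11>3 E:9>2)
P1 drop A (D beats it: Q:11>9 T:4>2)
P1 drop C (D beats it: Q:11>5 T:4>2)
P1 drop E (B beats it: Q:4>1 T:6>3)
P1→{B,D} P2→{Q,T}

Remaining: P1:{B,D} P2:{Q,T}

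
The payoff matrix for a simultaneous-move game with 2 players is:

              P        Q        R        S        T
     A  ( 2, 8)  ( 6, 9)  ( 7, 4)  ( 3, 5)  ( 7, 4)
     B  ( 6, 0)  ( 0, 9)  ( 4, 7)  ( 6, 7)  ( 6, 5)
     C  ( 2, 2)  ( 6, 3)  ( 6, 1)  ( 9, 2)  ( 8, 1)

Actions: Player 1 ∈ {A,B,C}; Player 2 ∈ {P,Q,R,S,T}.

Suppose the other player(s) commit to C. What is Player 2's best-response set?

u_2(P vs C) = 2
u_2(Q vs C) = 3
u_2(R vs C) = 1
u_2(S vs C) = 2
u_2(T vs C) = 1
max payoff 3 at {Q}

BR_2 = {Q}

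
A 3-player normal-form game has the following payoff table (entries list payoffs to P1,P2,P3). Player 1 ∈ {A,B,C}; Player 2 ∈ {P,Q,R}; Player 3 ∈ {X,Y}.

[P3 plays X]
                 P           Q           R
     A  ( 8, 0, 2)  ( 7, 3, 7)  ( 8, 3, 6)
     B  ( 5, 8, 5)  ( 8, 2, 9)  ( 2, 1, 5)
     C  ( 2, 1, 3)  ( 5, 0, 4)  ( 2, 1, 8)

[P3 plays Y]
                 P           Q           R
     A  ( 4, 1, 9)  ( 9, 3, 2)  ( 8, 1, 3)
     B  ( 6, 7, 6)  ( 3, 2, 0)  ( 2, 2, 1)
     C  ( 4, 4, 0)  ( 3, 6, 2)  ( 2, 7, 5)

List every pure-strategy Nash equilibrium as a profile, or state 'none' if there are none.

NE set: (A,R,X), (B,P,Y)

(A,P,X): not NE [P2→R gives 3>0; P3→Y gives 9>2]
(A,P,Y): not NE [P1→B gives 6>4; P2→Q gives 3>1]
(A,Q,X): not NE [P1→B gives 8>7]
(A,Q,Y): not NE [P3→X gives 7>2]
(A,R,X): NE
(A,R,Y): not NE [P2→Q gives 3>1; P3→X gives 6>3]
(B,P,X): not NE [P1→A gives 8>5; P3→Y gives 6>5]
(B,P,Y): NE
(B,Q,X): not NE [P2→P gives 8>2]
(B,Q,Y): not NE [P1→A gives 9>3; P2→P gives 7>2; P3→X gives 9>0]
(B,R,X): not NE [P1→A gives 8>2; P2→P gives 8>1]
(B,R,Y): not NE [P1→A gives 8>2; P2→P gives 7>2; P3→X gives 5>1]
(C,P,X): not NE [P1→A gives 8>2]
(C,P,Y): not NE [P1→B gives 6>4; P2→R gives 7>4; P3→X gives 3>0]
(C,Q,X): not NE [P1→B gives 8>5; P2→R gives 1>0]
(C,Q,Y): not NE [P1→A gives 9>3; P2→R gives 7>6; P3→X gives 4>2]
(C,R,X): not NE [P1→A gives 8>2]
(C,R,Y): not NE [P1→A gives 8>2; P3→X gives 8>5]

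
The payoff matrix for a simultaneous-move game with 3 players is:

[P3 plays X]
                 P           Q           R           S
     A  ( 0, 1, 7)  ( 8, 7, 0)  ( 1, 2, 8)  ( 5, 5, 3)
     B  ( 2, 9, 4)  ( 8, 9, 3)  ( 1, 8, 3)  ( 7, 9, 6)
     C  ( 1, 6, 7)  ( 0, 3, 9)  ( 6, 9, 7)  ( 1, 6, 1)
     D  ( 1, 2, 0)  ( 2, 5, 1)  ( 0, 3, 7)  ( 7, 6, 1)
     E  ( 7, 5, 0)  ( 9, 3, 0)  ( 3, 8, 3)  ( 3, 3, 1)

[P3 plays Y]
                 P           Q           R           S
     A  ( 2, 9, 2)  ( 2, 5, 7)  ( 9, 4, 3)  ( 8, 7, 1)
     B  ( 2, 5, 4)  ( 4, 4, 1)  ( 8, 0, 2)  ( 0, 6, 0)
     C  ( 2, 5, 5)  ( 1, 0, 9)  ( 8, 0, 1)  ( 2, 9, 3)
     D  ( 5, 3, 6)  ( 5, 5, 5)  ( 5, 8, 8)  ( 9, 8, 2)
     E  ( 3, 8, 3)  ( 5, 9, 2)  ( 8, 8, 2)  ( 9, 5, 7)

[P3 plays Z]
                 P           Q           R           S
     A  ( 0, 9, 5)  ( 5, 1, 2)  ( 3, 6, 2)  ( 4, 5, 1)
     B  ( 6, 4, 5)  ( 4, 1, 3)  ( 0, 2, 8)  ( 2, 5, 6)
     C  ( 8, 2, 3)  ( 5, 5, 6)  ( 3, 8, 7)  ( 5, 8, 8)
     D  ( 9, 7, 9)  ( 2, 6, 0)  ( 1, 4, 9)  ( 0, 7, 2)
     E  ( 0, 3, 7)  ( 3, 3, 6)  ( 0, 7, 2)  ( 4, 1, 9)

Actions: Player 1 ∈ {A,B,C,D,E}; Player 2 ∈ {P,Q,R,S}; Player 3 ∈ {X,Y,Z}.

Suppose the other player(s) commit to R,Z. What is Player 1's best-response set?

P1 best: {A,C}

u_1(A vs R,Z) = 3
u_1(B vs R,Z) = 0
u_1(C vs R,Z) = 3
u_1(D vs R,Z) = 1
u_1(E vs R,Z) = 0
max payoff 3 at {A,C}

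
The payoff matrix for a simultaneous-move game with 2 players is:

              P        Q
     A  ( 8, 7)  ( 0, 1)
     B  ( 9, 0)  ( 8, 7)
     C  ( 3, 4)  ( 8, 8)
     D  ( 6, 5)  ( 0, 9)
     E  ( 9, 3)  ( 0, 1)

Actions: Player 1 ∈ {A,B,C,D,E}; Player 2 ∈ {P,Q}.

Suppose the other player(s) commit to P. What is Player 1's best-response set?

u_1(A vs P) = 8
u_1(B vs P) = 9
u_1(C vs P) = 3
u_1(D vs P) = 6
u_1(E vs P) = 9
max payoff 9 at {B,E}

BR_1 = {B,E}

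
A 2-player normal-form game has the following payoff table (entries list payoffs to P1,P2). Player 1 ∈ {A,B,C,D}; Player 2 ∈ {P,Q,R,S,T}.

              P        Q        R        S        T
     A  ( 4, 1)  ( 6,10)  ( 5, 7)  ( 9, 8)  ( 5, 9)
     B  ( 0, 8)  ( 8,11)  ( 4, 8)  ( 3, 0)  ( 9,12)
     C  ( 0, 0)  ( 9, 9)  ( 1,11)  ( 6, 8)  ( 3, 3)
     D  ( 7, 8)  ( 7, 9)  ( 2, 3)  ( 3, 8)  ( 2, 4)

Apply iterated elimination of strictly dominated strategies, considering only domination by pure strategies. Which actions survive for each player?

P2 drop P (Q beats it: A:10>1 B:11>8 C:9>0 D:9>8)
P2 drop S (Q beats it: A:10>8 B:11>0 C:9>8 D:9>8)
P1 drop D (B beats it: Q:8>7 R:4>2 T:9>2)
P1→{A,B,C} P2→{Q,R,T}

IESDS → P1:{A,B,C} P2:{Q,R,T}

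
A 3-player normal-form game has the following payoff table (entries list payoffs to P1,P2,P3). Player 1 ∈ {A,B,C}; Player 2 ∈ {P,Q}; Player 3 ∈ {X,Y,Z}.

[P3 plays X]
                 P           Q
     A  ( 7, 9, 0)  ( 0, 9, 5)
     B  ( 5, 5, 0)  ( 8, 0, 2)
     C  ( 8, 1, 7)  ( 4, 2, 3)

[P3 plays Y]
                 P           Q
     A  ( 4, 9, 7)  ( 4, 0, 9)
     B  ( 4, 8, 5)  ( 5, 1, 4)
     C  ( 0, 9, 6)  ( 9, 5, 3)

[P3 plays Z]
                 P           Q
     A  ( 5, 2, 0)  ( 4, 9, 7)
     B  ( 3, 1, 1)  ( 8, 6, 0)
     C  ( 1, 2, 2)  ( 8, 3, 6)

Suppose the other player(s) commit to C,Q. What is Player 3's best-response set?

u_3(X vs C,Q) = 3
u_3(Y vs C,Q) = 3
u_3(Z vs C,Q) = 6
max payoff 6 at {Z}

P3 best: {Z}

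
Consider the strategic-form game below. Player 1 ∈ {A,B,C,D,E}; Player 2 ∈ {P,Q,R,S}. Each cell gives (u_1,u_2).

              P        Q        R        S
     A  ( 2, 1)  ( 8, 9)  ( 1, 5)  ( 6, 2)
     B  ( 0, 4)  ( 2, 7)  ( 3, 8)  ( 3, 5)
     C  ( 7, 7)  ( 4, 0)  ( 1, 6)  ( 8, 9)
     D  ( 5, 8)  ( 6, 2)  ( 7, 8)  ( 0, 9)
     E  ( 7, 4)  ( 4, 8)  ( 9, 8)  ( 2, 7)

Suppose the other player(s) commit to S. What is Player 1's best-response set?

u_1(A vs S) = 6
u_1(B vs S) = 3
u_1(C vs S) = 8
u_1(D vs S) = 0
u_1(E vs S) = 2
max payoff 8 at {C}

argmax u_1 = {C}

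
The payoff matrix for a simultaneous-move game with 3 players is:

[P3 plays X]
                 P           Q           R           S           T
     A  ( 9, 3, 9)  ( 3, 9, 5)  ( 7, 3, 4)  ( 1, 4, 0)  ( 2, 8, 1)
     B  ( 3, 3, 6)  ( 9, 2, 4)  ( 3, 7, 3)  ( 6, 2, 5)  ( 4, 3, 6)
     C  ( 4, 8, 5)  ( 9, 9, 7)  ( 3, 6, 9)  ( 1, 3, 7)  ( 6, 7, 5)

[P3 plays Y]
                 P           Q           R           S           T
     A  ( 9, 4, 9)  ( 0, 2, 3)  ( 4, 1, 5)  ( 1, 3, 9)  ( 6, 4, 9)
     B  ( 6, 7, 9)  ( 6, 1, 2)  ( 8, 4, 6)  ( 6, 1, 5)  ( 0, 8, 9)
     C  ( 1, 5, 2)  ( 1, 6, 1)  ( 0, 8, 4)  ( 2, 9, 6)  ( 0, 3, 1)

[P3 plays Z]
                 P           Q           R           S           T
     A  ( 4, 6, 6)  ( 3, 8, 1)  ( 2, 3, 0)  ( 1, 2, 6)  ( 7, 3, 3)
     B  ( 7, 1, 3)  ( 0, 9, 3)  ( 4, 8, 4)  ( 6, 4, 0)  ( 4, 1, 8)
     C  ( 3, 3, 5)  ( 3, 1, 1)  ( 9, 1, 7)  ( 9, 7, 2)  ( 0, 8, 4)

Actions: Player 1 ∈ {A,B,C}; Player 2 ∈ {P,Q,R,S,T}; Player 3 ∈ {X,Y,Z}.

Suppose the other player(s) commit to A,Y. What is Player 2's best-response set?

u_2(P vs A,Y) = 4
u_2(Q vs A,Y) = 2
u_2(R vs A,Y) = 1
u_2(S vs A,Y) = 3
u_2(T vs A,Y) = 4
max payoff 4 at {P,T}

argmax u_2 = {P,T}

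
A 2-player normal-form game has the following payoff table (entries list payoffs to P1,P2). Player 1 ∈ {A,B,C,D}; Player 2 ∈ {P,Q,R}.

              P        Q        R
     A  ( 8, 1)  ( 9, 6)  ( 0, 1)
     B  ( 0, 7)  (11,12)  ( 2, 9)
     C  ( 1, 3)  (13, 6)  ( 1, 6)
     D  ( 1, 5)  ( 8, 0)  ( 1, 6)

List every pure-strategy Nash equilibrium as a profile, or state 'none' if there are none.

NE set: (C,Q)

(A,P): not NE [P2→Q gives 6>1]
(A,Q): not NE [P1→C gives 13>9]
(A,R): not NE [P1→B gives 2>0; P2→Q gives 6>1]
(B,P): not NE [P1→A gives 8>0; P2→Q gives 12>7]
(B,Q): not NE [P1→C gives 13>11]
(B,R): not NE [P2→Q gives 12>9]
(C,P): not NE [P1→A gives 8>1; P2→R gives 6>3]
(C,Q): NE
(C,R): not NE [P1→B gives 2>1]
(D,P): not NE [P1→A gives 8>1; P2→R gives 6>5]
(D,Q): not NE [P1→C gives 13>8; P2→R gives 6>0]
(D,R): not NE [P1→B gives 2>1]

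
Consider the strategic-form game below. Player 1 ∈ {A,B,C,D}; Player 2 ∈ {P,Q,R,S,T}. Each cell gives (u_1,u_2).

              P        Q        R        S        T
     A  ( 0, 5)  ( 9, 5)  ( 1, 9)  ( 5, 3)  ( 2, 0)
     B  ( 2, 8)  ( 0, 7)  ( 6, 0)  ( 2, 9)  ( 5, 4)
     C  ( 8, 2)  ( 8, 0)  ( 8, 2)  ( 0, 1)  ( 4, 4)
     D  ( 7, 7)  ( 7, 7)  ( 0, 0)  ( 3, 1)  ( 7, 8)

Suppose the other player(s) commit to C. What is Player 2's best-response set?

u_2(P vs C) = 2
u_2(Q vs C) = 0
u_2(R vs C) = 2
u_2(S vs C) = 1
u_2(T vs C) = 4
max payoff 4 at {T}

BR_2 = {T}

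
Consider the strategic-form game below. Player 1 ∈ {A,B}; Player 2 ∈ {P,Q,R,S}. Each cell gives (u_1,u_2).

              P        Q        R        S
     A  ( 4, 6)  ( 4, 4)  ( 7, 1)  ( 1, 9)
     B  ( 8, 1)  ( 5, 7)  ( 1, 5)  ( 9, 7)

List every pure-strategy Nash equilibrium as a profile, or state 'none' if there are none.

PSNE = {(B,Q), (B,S)}

(A,P): not NE [P1→B gives 8>4; P2→S gives 9>6]
(A,Q): not NE [P1→B gives 5>4; P2→S gives 9>4]
(A,R): not NE [P2→S gives 9>1]
(A,S): not NE [P1→B gives 9>1]
(B,P): not NE [P2→S gives 7>1]
(B,Q): NE
(B,R): not NE [P1→A gives 7>1; P2→S gives 7>5]
(B,S): NE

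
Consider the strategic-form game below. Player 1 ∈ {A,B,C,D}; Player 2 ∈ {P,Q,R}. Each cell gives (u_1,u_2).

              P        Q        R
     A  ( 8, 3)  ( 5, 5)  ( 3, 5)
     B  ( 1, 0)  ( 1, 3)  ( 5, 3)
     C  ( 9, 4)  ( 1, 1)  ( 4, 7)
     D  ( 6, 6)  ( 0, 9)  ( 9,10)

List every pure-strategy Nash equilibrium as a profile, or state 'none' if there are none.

(A,P): not NE [P1→C gives 9>8; P2→R gives 5>3]
(A,Q): NE
(A,R): not NE [P1→D gives 9>3]
(B,P): not NE [P1→C gives 9>1; P2→R gives 3>0]
(B,Q): not NE [P1→A gives 5>1]
(B,R): not NE [P1→D gives 9>5]
(C,P): not NE [P2→R gives 7>4]
(C,Q): not NE [P1→A gives 5>1; P2→R gives 7>1]
(C,R): not NE [P1→D gives 9>4]
(D,P): not NE [P1→C gives 9>6; P2→R gives 10>6]
(D,Q): not NE [P1→A gives 5>0; P2→R gives 10>9]
(D,R): NE

Nash profiles: (A,Q), (D,R)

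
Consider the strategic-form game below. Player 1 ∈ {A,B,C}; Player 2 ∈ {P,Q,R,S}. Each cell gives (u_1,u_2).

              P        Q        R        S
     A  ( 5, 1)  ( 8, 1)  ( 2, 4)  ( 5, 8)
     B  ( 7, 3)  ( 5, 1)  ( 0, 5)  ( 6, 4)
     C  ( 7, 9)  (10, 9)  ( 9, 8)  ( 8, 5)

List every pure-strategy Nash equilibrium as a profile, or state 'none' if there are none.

Nash profiles: (C,P), (C,Q)

(A,P): not NE [P1→C gives 7>5; P2→S gives 8>1]
(A,Q): not NE [P1→C gives 10>8; P2→S gives 8>1]
(A,R): not NE [P1→C gives 9>2; P2→S gives 8>4]
(A,S): not NE [P1→C gives 8>5]
(B,P): not NE [P2→R gives 5>3]
(B,Q): not NE [P1→C gives 10>5; P2→R gives 5>1]
(B,R): not NE [P1→C gives 9>0]
(B,S): not NE [P1→C gives 8>6; P2→R gives 5>4]
(C,P): NE
(C,Q): NE
(C,R): not NE [P2→Q gives 9>8]
(C,S): not NE [P2→Q gives 9>5]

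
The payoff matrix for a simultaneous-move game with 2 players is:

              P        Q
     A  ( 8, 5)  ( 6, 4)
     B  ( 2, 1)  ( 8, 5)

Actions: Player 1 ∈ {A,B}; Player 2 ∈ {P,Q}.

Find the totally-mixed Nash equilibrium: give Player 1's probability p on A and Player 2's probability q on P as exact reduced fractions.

P1 indiff ⇒ q·8+(1-q)·6 = q·2+(1-q)·8 ⇒ q(6) = (1-q)(2) ⇒ q = 1/4
P2 indiff ⇒ p·5+(1-p)·1 = p·4+(1-p)·5 ⇒ p(1) = (1-p)(4) ⇒ p = 4/5

(p,q) = (4/5, 1/4)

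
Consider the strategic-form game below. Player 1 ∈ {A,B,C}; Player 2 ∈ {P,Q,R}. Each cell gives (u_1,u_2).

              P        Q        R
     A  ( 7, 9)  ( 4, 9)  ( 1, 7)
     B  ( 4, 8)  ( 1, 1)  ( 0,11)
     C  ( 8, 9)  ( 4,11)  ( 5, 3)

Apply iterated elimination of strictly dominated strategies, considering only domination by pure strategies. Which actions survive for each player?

P1 drop B (A beats it: P:7>4 Q:4>1 R:1>0)
P2 drop R (P beats it: A:9>7 C:9>3)
P1→{A,C} P2→{P,Q}

Remaining: P1:{A,C} P2:{P,Q}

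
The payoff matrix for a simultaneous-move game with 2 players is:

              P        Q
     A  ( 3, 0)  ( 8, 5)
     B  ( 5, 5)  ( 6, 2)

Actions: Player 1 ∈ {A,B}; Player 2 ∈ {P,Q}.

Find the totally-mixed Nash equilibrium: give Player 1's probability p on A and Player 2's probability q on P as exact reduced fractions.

p=3/8, q=1/2

P1 indiff ⇒ q·3+(1-q)·8 = q·5+(1-q)·6 ⇒ q(-2) = (1-q)(-2) ⇒ q = 1/2
P2 indiff ⇒ p·0+(1-p)·5 = p·5+(1-p)·2 ⇒ p(-5) = (1-p)(-3) ⇒ p = 3/8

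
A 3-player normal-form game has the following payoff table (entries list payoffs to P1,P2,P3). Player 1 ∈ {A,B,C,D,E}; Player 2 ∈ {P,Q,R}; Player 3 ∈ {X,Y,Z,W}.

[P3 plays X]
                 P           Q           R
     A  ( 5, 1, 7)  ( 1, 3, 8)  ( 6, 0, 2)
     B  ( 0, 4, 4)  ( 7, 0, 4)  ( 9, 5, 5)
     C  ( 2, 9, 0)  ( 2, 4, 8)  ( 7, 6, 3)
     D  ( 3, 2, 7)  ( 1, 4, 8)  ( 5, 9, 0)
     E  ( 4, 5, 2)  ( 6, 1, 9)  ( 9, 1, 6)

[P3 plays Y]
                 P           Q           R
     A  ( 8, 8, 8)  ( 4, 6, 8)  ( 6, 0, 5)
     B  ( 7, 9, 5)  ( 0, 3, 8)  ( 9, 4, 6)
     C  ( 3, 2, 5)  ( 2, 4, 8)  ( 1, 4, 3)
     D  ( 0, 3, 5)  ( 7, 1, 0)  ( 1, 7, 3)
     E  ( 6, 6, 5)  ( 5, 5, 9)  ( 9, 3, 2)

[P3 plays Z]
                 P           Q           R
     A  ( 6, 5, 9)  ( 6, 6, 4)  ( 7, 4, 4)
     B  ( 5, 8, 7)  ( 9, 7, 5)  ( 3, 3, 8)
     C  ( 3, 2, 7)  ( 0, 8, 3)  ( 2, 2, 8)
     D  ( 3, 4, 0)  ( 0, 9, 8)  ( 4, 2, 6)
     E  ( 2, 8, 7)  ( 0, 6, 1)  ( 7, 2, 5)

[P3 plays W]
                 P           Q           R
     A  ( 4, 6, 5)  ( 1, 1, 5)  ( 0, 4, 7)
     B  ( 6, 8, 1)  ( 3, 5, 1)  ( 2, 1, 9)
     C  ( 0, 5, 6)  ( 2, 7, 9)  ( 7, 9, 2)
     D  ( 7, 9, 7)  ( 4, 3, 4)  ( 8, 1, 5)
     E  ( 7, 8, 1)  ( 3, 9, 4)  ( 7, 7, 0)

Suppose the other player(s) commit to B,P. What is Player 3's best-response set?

u_3(X vs B,P) = 4
u_3(Y vs B,P) = 5
u_3(Z vs B,P) = 7
u_3(W vs B,P) = 1
max payoff 7 at {Z}

BR_3 = {Z}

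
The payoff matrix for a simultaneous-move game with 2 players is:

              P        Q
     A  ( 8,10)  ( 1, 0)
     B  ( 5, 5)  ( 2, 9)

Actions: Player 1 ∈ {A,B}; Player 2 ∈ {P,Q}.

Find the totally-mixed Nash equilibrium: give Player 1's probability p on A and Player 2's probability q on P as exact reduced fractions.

P1 indiff ⇒ q·8+(1-q)·1 = q·5+(1-q)·2 ⇒ q(3) = (1-q)(1) ⇒ q = 1/4
P2 indiff ⇒ p·10+(1-p)·5 = p·0+(1-p)·9 ⇒ p(10) = (1-p)(4) ⇒ p = 2/7

P1 mixes 2/7 on A; P2 mixes 1/4 on P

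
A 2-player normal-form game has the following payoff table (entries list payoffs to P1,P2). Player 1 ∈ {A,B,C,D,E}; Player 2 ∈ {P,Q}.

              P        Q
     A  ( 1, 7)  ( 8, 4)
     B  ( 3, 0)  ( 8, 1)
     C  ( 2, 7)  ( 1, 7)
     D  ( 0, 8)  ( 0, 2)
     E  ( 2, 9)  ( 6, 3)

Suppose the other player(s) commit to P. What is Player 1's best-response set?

u_1(A vs P) = 1
u_1(B vs P) = 3
u_1(C vs P) = 2
u_1(D vs P) = 0
u_1(E vs P) = 2
max payoff 3 at {B}

argmax u_1 = {B}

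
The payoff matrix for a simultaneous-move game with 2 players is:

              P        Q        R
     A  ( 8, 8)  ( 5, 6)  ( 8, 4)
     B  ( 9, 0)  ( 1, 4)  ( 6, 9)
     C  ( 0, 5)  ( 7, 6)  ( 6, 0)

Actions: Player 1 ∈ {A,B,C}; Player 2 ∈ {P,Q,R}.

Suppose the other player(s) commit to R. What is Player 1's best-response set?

BR_1 = {A}

u_1(A vs R) = 8
u_1(B vs R) = 6
u_1(C vs R) = 6
max payoff 8 at {A}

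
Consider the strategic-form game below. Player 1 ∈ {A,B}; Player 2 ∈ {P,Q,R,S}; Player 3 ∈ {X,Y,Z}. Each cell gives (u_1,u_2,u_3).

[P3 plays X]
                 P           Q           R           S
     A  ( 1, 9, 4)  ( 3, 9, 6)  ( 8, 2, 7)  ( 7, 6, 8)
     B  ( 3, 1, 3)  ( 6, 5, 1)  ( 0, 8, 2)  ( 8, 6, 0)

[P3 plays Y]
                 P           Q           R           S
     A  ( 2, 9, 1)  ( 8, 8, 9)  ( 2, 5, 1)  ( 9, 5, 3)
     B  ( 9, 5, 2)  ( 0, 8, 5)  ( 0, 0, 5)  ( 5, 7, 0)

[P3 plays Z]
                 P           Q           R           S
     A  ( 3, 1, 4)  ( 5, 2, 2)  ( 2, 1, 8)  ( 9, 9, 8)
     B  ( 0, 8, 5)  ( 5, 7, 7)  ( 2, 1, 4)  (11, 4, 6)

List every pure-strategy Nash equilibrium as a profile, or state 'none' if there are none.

PSNE: ∅

(A,P,X): not NE [P1→B gives 3>1]
(A,P,Y): not NE [P1→B gives 9>2; P3→Z gives 4>1]
(A,P,Z): not NE [P2→S gives 9>1]
(A,Q,X): not NE [P1→B gives 6>3; P3→Y gives 9>6]
(A,Q,Y): not NE [P2→P gives 9>8]
(A,Q,Z): not NE [P2→S gives 9>2; P3→Y gives 9>2]
(A,R,X): not NE [P2→Q gives 9>2; P3→Z gives 8>7]
(A,R,Y): not NE [P2→P gives 9>5; P3→Z gives 8>1]
(A,R,Z): not NE [P2→S gives 9>1]
(A,S,X): not NE [P1→B gives 8>7; P2→Q gives 9>6]
(A,S,Y): not NE [P2→P gives 9>5; P3→Z gives 8>3]
(A,S,Z): not NE [P1→B gives 11>9]
(B,P,X): not NE [P2→R gives 8>1; P3→Z gives 5>3]
(B,P,Y): not NE [P2→Q gives 8>5; P3→Z gives 5>2]
(B,P,Z): not NE [P1→A gives 3>0]
(B,Q,X): not NE [P2→R gives 8>5; P3→Z gives 7>1]
(B,Q,Y): not NE [P1→A gives 8>0; P3→Z gives 7>5]
(B,Q,Z): not NE [P2→P gives 8>7]
(B,R,X): not NE [P1→A gives 8>0; P3→Y gives 5>2]
(B,R,Y): not NE [P1→A gives 2>0; P2→Q gives 8>0]
(B,R,Z): not NE [P2→P gives 8>1; P3→Y gives 5>4]
(B,S,X): not NE [P2→R gives 8>6; P3→Z gives 6>0]
(B,S,Y): not NE [P1→A gives 9>5; P2→Q gives 8>7; P3→Z gives 6>0]
(B,S,Z): not NE [P2→P gives 8>4]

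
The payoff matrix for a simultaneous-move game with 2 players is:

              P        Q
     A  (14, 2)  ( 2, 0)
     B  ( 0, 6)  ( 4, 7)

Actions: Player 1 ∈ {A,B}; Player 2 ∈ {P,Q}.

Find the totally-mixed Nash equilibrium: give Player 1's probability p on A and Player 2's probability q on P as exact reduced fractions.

P1 indiff ⇒ q·14+(1-q)·2 = q·0+(1-q)·4 ⇒ q(14) = (1-q)(2) ⇒ q = 1/8
P2 indiff ⇒ p·2+(1-p)·6 = p·0+(1-p)·7 ⇒ p(2) = (1-p)(1) ⇒ p = 1/3

(p,q) = (1/3, 1/8)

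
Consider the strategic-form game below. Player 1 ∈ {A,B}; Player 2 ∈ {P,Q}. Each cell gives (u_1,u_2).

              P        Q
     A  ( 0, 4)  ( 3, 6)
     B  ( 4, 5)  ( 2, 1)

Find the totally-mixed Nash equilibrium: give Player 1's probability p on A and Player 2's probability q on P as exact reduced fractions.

P1 indiff ⇒ q·0+(1-q)·3 = q·4+(1-q)·2 ⇒ q(-4) = (1-q)(-1) ⇒ q = 1/5
P2 indiff ⇒ p·4+(1-p)·5 = p·6+(1-p)·1 ⇒ p(-2) = (1-p)(-4) ⇒ p = 2/3

P1 mixes 2/3 on A; P2 mixes 1/5 on P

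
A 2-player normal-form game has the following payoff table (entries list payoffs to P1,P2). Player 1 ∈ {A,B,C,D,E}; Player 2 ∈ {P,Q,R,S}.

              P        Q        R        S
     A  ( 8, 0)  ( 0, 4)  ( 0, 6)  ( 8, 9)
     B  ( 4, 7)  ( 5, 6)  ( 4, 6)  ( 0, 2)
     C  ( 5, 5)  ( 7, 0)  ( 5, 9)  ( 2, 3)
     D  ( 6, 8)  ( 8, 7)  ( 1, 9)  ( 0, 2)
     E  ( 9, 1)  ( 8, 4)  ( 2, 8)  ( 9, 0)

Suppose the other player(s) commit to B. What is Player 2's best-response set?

P2 best: {P}

u_2(P vs B) = 7
u_2(Q vs B) = 6
u_2(R vs B) = 6
u_2(S vs B) = 2
max payoff 7 at {P}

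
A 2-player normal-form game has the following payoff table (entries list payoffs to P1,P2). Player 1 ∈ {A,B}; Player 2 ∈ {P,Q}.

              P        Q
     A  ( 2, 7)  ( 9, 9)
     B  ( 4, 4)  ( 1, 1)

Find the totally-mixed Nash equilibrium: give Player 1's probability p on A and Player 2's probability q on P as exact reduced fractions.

p=3/5, q=4/5

P1 indiff ⇒ q·2+(1-q)·9 = q·4+(1-q)·1 ⇒ q(-2) = (1-q)(-8) ⇒ q = 4/5
P2 indiff ⇒ p·7+(1-p)·4 = p·9+(1-p)·1 ⇒ p(-2) = (1-p)(-3) ⇒ p = 3/5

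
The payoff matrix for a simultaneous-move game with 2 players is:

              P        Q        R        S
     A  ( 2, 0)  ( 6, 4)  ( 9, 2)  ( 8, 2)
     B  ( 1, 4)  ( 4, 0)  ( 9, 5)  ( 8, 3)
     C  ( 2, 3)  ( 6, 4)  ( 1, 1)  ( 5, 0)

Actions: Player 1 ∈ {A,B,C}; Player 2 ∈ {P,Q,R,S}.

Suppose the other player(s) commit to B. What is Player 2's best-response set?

P2 best: {R}

u_2(P vs B) = 4
u_2(Q vs B) = 0
u_2(R vs B) = 5
u_2(S vs B) = 3
max payoff 5 at {R}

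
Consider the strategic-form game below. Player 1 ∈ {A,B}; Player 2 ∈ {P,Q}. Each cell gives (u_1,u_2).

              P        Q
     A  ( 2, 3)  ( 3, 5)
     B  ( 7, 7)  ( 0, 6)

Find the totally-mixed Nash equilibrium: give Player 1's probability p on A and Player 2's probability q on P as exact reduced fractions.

P1 indiff ⇒ q·2+(1-q)·3 = q·7+(1-q)·0 ⇒ q(-5) = (1-q)(-3) ⇒ q = 3/8
P2 indiff ⇒ p·3+(1-p)·7 = p·5+(1-p)·6 ⇒ p(-2) = (1-p)(-1) ⇒ p = 1/3

(p,q) = (1/3, 3/8)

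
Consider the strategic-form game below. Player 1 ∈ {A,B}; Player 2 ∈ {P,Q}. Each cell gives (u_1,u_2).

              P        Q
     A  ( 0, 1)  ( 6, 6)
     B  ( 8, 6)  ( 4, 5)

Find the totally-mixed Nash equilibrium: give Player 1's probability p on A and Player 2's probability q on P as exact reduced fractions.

P1 mixes 1/6 on A; P2 mixes 1/5 on P

P1 indiff ⇒ q·0+(1-q)·6 = q·8+(1-q)·4 ⇒ q(-8) = (1-q)(-2) ⇒ q = 1/5
P2 indiff ⇒ p·1+(1-p)·6 = p·6+(1-p)·5 ⇒ p(-5) = (1-p)(-1) ⇒ p = 1/6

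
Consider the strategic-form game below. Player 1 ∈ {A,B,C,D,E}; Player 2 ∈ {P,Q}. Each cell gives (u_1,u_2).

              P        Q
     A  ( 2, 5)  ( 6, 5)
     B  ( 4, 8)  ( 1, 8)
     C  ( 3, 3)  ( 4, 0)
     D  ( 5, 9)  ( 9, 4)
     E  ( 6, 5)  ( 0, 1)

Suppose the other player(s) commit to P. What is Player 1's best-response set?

u_1(A vs P) = 2
u_1(B vs P) = 4
u_1(C vs P) = 3
u_1(D vs P) = 5
u_1(E vs P) = 6
max payoff 6 at {E}

BR_1 = {E}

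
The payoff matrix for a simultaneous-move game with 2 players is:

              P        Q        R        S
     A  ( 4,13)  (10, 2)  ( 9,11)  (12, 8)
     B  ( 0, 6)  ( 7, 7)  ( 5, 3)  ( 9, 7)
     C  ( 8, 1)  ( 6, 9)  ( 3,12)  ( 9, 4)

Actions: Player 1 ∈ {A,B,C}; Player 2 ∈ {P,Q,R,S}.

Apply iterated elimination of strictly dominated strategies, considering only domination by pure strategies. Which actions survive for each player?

IESDS → P1:{A,C} P2:{P,R}

P1 drop B (A beats it: P:4>0 Q:10>7 R:9>5 S:12>9)
P2 drop Q (R beats it: A:11>2 C:12>9)
P2 drop S (R beats it: A:11>8 C:12>4)
P1→{A,C} P2→{P,R}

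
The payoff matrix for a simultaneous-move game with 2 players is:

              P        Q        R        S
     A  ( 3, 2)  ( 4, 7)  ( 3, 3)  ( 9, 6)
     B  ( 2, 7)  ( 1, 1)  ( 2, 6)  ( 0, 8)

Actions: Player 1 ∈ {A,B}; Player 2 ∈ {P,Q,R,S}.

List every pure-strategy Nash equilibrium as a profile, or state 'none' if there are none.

Nash profiles: (A,Q)

(A,P): not NE [P2→Q gives 7>2]
(A,Q): NE
(A,R): not NE [P2→Q gives 7>3]
(A,S): not NE [P2→Q gives 7>6]
(B,P): not NE [P1→A gives 3>2; P2→S gives 8>7]
(B,Q): not NE [P1→A gives 4>1; P2→S gives 8>1]
(B,R): not NE [P1→A gives 3>2; P2→S gives 8>6]
(B,S): not NE [P1→A gives 9>0]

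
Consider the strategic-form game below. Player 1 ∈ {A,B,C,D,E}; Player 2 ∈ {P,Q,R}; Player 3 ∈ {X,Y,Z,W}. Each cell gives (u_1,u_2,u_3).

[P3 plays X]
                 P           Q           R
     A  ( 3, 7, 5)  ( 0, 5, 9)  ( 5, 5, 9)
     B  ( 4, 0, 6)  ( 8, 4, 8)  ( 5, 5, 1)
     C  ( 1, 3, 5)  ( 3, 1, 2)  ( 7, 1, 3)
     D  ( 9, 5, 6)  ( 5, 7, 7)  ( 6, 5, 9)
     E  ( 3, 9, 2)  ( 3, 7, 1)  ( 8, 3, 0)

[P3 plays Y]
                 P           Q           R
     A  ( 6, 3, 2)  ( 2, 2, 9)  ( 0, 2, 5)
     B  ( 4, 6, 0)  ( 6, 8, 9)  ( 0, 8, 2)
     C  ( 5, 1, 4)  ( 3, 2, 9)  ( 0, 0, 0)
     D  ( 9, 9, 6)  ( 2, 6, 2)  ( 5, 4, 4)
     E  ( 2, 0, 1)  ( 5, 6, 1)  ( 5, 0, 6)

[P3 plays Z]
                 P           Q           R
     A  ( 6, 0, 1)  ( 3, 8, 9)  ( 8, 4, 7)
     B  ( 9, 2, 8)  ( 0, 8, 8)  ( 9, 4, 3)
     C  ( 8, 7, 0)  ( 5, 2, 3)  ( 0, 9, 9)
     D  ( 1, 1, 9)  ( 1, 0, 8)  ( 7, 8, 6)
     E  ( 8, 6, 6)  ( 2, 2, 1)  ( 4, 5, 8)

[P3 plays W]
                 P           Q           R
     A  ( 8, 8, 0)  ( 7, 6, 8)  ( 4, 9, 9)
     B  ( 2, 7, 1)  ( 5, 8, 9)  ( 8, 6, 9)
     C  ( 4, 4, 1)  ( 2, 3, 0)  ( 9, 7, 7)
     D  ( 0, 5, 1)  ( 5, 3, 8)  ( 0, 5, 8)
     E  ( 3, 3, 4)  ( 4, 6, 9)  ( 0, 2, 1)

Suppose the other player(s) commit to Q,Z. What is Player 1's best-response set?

argmax u_1 = {C}

u_1(A vs Q,Z) = 3
u_1(B vs Q,Z) = 0
u_1(C vs Q,Z) = 5
u_1(D vs Q,Z) = 1
u_1(E vs Q,Z) = 2
max payoff 5 at {C}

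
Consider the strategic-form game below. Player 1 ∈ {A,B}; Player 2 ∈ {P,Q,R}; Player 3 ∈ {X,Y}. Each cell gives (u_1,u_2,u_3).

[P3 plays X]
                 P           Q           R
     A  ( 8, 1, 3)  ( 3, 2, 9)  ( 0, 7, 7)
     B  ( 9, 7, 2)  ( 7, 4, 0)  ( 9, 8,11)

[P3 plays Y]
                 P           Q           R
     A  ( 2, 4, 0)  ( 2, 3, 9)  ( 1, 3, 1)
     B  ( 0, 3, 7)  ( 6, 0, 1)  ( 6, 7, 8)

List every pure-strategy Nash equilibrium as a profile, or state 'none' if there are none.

(A,P,X): not NE [P1→B gives 9>8; P2→R gives 7>1]
(A,P,Y): not NE [P3→X gives 3>0]
(A,Q,X): not NE [P1→B gives 7>3; P2→R gives 7>2]
(A,Q,Y): not NE [P1→B gives 6>2; P2→P gives 4>3]
(A,R,X): not NE [P1→B gives 9>0]
(A,R,Y): not NE [P1→B gives 6>1; P2→P gives 4>3; P3→X gives 7>1]
(B,P,X): not NE [P2→R gives 8>7; P3→Y gives 7>2]
(B,P,Y): not NE [P1→A gives 2>0; P2→R gives 7>3]
(B,Q,X): not NE [P2→R gives 8>4; P3→Y gives 1>0]
(B,Q,Y): not NE [P2→R gives 7>0]
(B,R,X): NE
(B,R,Y): not NE [P3→X gives 11>8]

Nash profiles: (B,R,X)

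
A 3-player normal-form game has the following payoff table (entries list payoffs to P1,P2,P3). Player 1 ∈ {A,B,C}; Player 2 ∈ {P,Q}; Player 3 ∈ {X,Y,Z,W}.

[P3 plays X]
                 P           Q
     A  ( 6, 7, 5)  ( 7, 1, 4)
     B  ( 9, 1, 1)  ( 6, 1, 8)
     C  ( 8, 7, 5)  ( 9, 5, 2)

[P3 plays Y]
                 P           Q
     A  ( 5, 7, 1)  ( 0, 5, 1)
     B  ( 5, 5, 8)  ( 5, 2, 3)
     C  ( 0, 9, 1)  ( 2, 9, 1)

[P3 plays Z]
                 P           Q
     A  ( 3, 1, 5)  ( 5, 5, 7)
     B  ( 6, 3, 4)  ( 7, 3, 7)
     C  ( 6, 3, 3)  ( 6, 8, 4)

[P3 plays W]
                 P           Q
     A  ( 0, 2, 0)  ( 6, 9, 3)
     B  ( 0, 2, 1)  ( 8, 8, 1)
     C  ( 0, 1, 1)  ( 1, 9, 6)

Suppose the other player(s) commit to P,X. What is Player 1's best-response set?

u_1(A vs P,X) = 6
u_1(B vs P,X) = 9
u_1(C vs P,X) = 8
max payoff 9 at {B}

P1 best: {B}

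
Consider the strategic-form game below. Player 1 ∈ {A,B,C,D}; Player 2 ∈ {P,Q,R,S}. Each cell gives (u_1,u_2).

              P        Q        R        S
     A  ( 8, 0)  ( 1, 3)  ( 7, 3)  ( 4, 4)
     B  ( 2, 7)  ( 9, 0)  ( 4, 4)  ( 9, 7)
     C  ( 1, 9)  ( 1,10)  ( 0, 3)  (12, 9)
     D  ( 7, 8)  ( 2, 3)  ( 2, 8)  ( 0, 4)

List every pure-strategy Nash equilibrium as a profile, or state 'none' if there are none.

Equilibria: none

(A,P): not NE [P2→S gives 4>0]
(A,Q): not NE [P1→B gives 9>1; P2→S gives 4>3]
(A,R): not NE [P2→S gives 4>3]
(A,S): not NE [P1→C gives 12>4]
(B,P): not NE [P1→A gives 8>2]
(B,Q): not NE [P2→S gives 7>0]
(B,R): not NE [P1→A gives 7>4; P2→S gives 7>4]
(B,S): not NE [P1→C gives 12>9]
(C,P): not NE [P1→A gives 8>1; P2→Q gives 10>9]
(C,Q): not NE [P1→B gives 9>1]
(C,R): not NE [P1→A gives 7>0; P2→Q gives 10>3]
(C,S): not NE [P2→Q gives 10>9]
(D,P): not NE [P1→A gives 8>7]
(D,Q): not NE [P1→B gives 9>2; P2→R gives 8>3]
(D,R): not NE [P1→A gives 7>2]
(D,S): not NE [P1→C gives 12>0; P2→R gives 8>4]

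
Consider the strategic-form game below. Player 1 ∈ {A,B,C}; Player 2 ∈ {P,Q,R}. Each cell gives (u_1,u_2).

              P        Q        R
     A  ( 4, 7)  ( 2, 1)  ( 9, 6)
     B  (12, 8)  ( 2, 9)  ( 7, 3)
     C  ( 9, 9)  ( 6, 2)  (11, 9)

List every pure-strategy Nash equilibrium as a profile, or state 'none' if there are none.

(A,P): not NE [P1→B gives 12>4]
(A,Q): not NE [P1→C gives 6>2; P2→P gives 7>1]
(A,R): not NE [P1→C gives 11>9; P2→P gives 7>6]
(B,P): not NE [P2→Q gives 9>8]
(B,Q): not NE [P1→C gives 6>2]
(B,R): not NE [P1→C gives 11>7; P2→Q gives 9>3]
(C,P): not NE [P1→B gives 12>9]
(C,Q): not NE [P2→R gives 9>2]
(C,R): NE

Nash profiles: (C,R)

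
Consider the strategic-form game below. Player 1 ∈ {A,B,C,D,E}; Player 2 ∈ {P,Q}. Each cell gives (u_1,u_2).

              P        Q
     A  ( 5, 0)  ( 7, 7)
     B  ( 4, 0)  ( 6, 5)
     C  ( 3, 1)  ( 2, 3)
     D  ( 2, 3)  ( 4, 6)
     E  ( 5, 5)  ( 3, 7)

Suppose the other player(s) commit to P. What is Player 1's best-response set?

u_1(A vs P) = 5
u_1(B vs P) = 4
u_1(C vs P) = 3
u_1(D vs P) = 2
u_1(E vs P) = 5
max payoff 5 at {A,E}

argmax u_1 = {A,E}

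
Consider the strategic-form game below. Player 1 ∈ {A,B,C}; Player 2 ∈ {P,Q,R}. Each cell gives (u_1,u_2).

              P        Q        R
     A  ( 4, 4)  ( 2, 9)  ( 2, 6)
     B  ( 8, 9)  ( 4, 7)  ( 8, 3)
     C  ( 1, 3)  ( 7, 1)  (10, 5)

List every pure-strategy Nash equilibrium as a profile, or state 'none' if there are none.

(A,P): not NE [P1→B gives 8>4; P2→Q gives 9>4]
(A,Q): not NE [P1→C gives 7>2]
(A,R): not NE [P1→C gives 10>2; P2→Q gives 9>6]
(B,P): NE
(B,Q): not NE [P1→C gives 7>4; P2→P gives 9>7]
(B,R): not NE [P1→C gives 10>8; P2→P gives 9>3]
(C,P): not NE [P1→B gives 8>1; P2→R gives 5>3]
(C,Q): not NE [P2→R gives 5>1]
(C,R): NE

Nash profiles: (B,P), (C,R)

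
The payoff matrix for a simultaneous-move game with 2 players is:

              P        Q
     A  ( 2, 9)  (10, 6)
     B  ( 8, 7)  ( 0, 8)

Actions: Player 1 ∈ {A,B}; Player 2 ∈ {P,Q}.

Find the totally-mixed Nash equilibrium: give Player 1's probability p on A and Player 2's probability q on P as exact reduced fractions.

P1 mixes 1/4 on A; P2 mixes 5/8 on P

P1 indiff ⇒ q·2+(1-q)·10 = q·8+(1-q)·0 ⇒ q(-6) = (1-q)(-10) ⇒ q = 5/8
P2 indiff ⇒ p·9+(1-p)·7 = p·6+(1-p)·8 ⇒ p(3) = (1-p)(1) ⇒ p = 1/4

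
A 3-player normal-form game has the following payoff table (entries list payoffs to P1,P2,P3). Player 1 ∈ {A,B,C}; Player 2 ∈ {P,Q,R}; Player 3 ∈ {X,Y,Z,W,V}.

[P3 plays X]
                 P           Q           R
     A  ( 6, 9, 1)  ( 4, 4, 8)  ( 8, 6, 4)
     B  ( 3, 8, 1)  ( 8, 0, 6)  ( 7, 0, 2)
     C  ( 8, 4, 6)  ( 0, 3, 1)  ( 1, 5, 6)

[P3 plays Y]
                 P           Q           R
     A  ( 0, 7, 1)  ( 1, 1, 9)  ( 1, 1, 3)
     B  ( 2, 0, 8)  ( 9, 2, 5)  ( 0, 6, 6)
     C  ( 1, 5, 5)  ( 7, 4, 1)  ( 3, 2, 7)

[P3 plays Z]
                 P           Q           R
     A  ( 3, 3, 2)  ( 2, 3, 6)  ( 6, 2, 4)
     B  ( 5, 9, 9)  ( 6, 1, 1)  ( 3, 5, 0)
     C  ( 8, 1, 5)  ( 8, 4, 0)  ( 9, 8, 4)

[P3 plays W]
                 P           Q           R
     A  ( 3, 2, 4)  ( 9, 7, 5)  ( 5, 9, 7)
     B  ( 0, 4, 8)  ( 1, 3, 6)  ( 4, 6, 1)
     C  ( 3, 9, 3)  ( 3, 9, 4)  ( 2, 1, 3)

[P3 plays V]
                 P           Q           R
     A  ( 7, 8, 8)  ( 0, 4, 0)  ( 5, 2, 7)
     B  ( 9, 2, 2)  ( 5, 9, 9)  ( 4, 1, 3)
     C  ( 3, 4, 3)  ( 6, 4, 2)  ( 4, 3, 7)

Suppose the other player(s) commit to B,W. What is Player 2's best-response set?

P2 best: {R}

u_2(P vs B,W) = 4
u_2(Q vs B,W) = 3
u_2(R vs B,W) = 6
max payoff 6 at {R}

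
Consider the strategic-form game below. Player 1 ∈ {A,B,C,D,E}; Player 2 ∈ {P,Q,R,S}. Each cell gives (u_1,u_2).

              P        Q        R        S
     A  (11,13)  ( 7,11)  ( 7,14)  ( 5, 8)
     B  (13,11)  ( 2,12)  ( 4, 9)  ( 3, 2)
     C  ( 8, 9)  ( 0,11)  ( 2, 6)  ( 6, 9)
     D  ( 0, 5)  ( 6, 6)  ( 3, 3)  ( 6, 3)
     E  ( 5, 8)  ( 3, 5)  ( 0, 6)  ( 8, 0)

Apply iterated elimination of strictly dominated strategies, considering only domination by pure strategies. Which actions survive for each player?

P2 drop S (Q beats it: A:11>8 B:12>2 C:11>9 D:6>3 E:5>0)
P1 drop C (A beats it: P:11>8 Q:7>0 R:7>2)
P1 drop D (A beats it: P:11>0 Q:7>6 R:7>3)
P1 drop E (A beats it: P:11>5 Q:7>3 R:7>0)
P1→{A,B} P2→{P,Q,R}

Remaining: P1:{A,B} P2:{P,Q,R}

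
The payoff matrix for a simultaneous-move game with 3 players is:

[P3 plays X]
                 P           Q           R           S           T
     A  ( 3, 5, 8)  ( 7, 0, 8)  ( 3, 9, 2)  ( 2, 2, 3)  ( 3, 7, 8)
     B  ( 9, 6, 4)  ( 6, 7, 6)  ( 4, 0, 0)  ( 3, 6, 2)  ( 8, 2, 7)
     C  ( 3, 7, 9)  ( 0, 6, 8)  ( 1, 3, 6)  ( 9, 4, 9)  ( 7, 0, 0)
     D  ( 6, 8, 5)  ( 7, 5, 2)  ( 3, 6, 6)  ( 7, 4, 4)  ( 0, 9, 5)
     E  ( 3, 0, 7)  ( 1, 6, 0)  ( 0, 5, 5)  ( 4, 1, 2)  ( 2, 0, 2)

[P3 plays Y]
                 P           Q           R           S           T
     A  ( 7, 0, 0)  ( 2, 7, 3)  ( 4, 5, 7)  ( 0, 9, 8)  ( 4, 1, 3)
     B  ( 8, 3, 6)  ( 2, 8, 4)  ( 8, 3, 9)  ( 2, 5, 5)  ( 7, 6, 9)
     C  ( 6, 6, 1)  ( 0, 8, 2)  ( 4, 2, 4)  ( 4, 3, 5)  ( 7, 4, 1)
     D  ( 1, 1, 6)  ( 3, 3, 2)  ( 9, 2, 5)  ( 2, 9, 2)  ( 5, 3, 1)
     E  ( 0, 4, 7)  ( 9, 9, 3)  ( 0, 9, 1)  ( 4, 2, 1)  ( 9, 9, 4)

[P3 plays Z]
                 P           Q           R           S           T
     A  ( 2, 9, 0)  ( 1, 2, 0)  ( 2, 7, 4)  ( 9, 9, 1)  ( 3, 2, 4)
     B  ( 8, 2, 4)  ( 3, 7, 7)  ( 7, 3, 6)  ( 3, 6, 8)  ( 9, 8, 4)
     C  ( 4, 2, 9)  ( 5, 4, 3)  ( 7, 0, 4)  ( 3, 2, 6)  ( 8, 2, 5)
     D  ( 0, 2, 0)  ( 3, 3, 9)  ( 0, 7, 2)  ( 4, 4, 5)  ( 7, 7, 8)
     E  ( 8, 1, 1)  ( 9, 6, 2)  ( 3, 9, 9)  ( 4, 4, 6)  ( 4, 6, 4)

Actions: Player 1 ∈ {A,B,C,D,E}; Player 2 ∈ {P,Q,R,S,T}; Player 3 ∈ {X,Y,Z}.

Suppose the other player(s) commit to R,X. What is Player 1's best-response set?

BR_1 = {B}

u_1(A vs R,X) = 3
u_1(B vs R,X) = 4
u_1(C vs R,X) = 1
u_1(D vs R,X) = 3
u_1(E vs R,X) = 0
max payoff 4 at {B}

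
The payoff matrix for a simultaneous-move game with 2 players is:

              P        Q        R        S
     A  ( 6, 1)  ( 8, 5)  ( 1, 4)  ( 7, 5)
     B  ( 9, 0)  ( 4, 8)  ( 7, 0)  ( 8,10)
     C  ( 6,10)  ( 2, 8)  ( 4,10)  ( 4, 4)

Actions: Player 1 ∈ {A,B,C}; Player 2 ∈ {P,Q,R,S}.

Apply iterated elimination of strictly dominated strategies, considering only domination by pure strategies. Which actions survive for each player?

Survivors P1:{A,B} P2:{Q,S}

P1 drop C (B beats it: P:9>6 Q:4>2 R:7>4 S:8>4)
P2 drop P (Q beats it: A:5>1 B:8>0)
P2 drop R (Q beats it: A:5>4 B:8>0)
P1→{A,B} P2→{Q,S}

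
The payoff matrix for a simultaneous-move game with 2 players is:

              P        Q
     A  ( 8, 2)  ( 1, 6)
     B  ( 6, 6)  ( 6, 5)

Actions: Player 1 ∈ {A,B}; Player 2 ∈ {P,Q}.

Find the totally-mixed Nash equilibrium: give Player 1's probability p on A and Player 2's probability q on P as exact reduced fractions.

P1 indiff ⇒ q·8+(1-q)·1 = q·6+(1-q)·6 ⇒ q(2) = (1-q)(5) ⇒ q = 5/7
P2 indiff ⇒ p·2+(1-p)·6 = p·6+(1-p)·5 ⇒ p(-4) = (1-p)(-1) ⇒ p = 1/5

p=1/5, q=5/7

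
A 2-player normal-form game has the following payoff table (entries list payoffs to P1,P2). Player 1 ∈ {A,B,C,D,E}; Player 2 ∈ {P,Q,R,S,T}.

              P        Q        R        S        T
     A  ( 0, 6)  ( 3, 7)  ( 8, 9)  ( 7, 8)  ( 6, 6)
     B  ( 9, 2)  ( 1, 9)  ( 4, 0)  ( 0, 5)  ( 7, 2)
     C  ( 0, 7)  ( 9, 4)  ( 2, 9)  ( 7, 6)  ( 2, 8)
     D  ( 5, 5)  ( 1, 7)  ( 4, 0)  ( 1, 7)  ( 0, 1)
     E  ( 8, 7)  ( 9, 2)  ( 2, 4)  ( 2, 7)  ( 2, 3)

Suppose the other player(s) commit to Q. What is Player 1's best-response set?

BR_1 = {C,E}

u_1(A vs Q) = 3
u_1(B vs Q) = 1
u_1(C vs Q) = 9
u_1(D vs Q) = 1
u_1(E vs Q) = 9
max payoff 9 at {C,E}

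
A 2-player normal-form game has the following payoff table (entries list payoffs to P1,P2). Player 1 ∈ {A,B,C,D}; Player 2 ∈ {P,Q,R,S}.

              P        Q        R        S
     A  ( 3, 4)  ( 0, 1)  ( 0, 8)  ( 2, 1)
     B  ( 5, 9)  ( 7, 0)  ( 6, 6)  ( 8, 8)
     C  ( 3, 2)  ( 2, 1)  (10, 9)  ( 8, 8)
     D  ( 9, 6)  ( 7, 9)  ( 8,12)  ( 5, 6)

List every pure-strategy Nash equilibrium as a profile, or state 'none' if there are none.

Nash profiles: (C,R)

(A,P): not NE [P1→D gives 9>3; P2→R gives 8>4]
(A,Q): not NE [P1→D gives 7>0; P2→R gives 8>1]
(A,R): not NE [P1→C gives 10>0]
(A,S): not NE [P1→C gives 8>2; P2→R gives 8>1]
(B,P): not NE [P1→D gives 9>5]
(B,Q): not NE [P2→P gives 9>0]
(B,R): not NE [P1→C gives 10>6; P2→P gives 9>6]
(B,S): not NE [P2→P gives 9>8]
(C,P): not NE [P1→D gives 9>3; P2→R gives 9>2]
(C,Q): not NE [P1→D gives 7>2; P2→R gives 9>1]
(C,R): NE
(C,S): not NE [P2→R gives 9>8]
(D,P): not NE [P2→R gives 12>6]
(D,Q): not NE [P2→R gives 12>9]
(D,R): not NE [P1→C gives 10>8]
(D,S): not NE [P1→C gives 8>5; P2→R gives 12>6]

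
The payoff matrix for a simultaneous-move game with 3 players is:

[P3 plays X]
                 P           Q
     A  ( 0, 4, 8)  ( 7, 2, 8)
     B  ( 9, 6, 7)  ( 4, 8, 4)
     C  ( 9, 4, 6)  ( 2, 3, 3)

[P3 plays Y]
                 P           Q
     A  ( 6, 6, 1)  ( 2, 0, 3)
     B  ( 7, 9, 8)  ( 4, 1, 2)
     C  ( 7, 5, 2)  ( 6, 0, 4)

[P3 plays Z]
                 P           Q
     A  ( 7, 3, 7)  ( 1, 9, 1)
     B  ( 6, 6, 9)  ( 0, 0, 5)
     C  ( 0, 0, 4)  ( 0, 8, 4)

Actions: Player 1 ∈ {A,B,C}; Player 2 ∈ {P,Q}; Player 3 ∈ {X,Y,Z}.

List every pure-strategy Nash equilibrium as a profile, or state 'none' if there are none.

Nash profiles: (C,P,X)

(A,P,X): not NE [P1→C gives 9>0]
(A,P,Y): not NE [P1→C gives 7>6; P3→X gives 8>1]
(A,P,Z): not NE [P2→Q gives 9>3; P3→X gives 8>7]
(A,Q,X): not NE [P2→P gives 4>2]
(A,Q,Y): not NE [P1→C gives 6>2; P2→P gives 6>0; P3→X gives 8>3]
(A,Q,Z): not NE [P3→X gives 8>1]
(B,P,X): not NE [P2→Q gives 8>6; P3→Z gives 9>7]
(B,P,Y): not NE [P3→Z gives 9>8]
(B,P,Z): not NE [P1→A gives 7>6]
(B,Q,X): not NE [P1→A gives 7>4; P3→Z gives 5>4]
(B,Q,Y): not NE [P1→C gives 6>4; P2→P gives 9>1; P3→Z gives 5>2]
(B,Q,Z): not NE [P1→A gives 1>0; P2→P gives 6>0]
(C,P,X): NE
(C,P,Y): not NE [P3→X gives 6>2]
(C,P,Z): not NE [P1→A gives 7>0; P2→Q gives 8>0; P3→X gives 6>4]
(C,Q,X): not NE [P1→A gives 7>2; P2→P gives 4>3; P3→Z gives 4>3]
(C,Q,Y): not NE [P2→P gives 5>0]
(C,Q,Z): not NE [P1→A gives 1>0]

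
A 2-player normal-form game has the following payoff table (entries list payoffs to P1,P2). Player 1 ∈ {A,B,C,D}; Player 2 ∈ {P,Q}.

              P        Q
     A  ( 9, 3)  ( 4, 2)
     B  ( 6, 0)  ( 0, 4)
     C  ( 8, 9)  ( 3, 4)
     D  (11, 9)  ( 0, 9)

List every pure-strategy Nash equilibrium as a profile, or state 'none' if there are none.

(A,P): not NE [P1→D gives 11>9]
(A,Q): not NE [P2→P gives 3>2]
(B,P): not NE [P1→D gives 11>6; P2→Q gives 4>0]
(B,Q): not NE [P1→A gives 4>0]
(C,P): not NE [P1→D gives 11>8]
(C,Q): not NE [P1→A gives 4>3; P2→P gives 9>4]
(D,P): NE
(D,Q): not NE [P1→A gives 4>0]

PSNE = {(D,P)}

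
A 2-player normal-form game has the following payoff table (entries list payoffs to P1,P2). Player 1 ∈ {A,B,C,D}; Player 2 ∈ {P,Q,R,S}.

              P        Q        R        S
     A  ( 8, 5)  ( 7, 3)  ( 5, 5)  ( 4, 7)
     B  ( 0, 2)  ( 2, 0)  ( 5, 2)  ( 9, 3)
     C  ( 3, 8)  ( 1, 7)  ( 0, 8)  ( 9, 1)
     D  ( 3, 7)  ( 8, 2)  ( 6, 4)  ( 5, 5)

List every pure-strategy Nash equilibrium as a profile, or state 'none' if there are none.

PSNE = {(B,S)}

(A,P): not NE [P2→S gives 7>5]
(A,Q): not NE [P1→D gives 8>7; P2→S gives 7>3]
(A,R): not NE [P1→D gives 6>5; P2→S gives 7>5]
(A,S): not NE [P1→C gives 9>4]
(B,P): not NE [P1→A gives 8>0; P2→S gives 3>2]
(B,Q): not NE [P1→D gives 8>2; P2→S gives 3>0]
(B,R): not NE [P1→D gives 6>5; P2→S gives 3>2]
(B,S): NE
(C,P): not NE [P1→A gives 8>3]
(C,Q): not NE [P1→D gives 8>1; P2→R gives 8>7]
(C,R): not NE [P1→D gives 6>0]
(C,S): not NE [P2→R gives 8>1]
(D,P): not NE [P1→A gives 8>3]
(D,Q): not NE [P2→P gives 7>2]
(D,R): not NE [P2→P gives 7>4]
(D,S): not NE [P1→C gives 9>5; P2→P gives 7>5]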